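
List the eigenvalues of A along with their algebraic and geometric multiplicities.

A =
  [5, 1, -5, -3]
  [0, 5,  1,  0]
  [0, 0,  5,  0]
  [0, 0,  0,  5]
λ = 5: alg = 4, geom = 2

Step 1 — factor the characteristic polynomial to read off the algebraic multiplicities:
  χ_A(x) = (x - 5)^4

Step 2 — compute geometric multiplicities via the rank-nullity identity g(λ) = n − rank(A − λI):
  rank(A − (5)·I) = 2, so dim ker(A − (5)·I) = n − 2 = 2

Summary:
  λ = 5: algebraic multiplicity = 4, geometric multiplicity = 2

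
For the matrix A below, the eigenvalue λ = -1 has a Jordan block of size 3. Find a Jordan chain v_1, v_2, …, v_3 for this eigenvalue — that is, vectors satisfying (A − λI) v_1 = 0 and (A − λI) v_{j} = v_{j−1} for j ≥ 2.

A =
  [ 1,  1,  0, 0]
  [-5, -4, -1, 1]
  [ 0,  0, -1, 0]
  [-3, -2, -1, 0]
A Jordan chain for λ = -1 of length 3:
v_1 = (-1, 2, 0, 1)ᵀ
v_2 = (2, -5, 0, -3)ᵀ
v_3 = (1, 0, 0, 0)ᵀ

Let N = A − (-1)·I. We want v_3 with N^3 v_3 = 0 but N^2 v_3 ≠ 0; then v_{j-1} := N · v_j for j = 3, …, 2.

Pick v_3 = (1, 0, 0, 0)ᵀ.
Then v_2 = N · v_3 = (2, -5, 0, -3)ᵀ.
Then v_1 = N · v_2 = (-1, 2, 0, 1)ᵀ.

Sanity check: (A − (-1)·I) v_1 = (0, 0, 0, 0)ᵀ = 0. ✓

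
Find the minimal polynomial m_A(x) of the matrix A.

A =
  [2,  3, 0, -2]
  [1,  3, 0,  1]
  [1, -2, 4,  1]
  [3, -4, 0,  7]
x^3 - 12*x^2 + 48*x - 64

The characteristic polynomial is χ_A(x) = (x - 4)^4, so the eigenvalues are known. The minimal polynomial is
  m_A(x) = Π_λ (x − λ)^{k_λ}
where k_λ is the size of the *largest* Jordan block for λ (equivalently, the smallest k with (A − λI)^k v = 0 for every generalised eigenvector v of λ).

  λ = 4: largest Jordan block has size 3, contributing (x − 4)^3

So m_A(x) = (x - 4)^3 = x^3 - 12*x^2 + 48*x - 64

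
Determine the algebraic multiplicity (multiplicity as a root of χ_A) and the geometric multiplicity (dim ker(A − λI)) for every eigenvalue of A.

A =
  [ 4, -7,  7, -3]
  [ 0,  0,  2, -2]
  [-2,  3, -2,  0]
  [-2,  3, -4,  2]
λ = 0: alg = 2, geom = 1; λ = 2: alg = 2, geom = 1

Step 1 — factor the characteristic polynomial to read off the algebraic multiplicities:
  χ_A(x) = x^2*(x - 2)^2

Step 2 — compute geometric multiplicities via the rank-nullity identity g(λ) = n − rank(A − λI):
  rank(A − (0)·I) = 3, so dim ker(A − (0)·I) = n − 3 = 1
  rank(A − (2)·I) = 3, so dim ker(A − (2)·I) = n − 3 = 1

Summary:
  λ = 0: algebraic multiplicity = 2, geometric multiplicity = 1
  λ = 2: algebraic multiplicity = 2, geometric multiplicity = 1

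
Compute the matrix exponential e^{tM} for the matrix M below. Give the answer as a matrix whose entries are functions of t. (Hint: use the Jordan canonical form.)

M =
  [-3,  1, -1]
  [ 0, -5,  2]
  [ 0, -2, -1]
e^{tM} =
  [exp(-3*t), t*exp(-3*t), -t*exp(-3*t)]
  [0, -2*t*exp(-3*t) + exp(-3*t), 2*t*exp(-3*t)]
  [0, -2*t*exp(-3*t), 2*t*exp(-3*t) + exp(-3*t)]

Strategy: write M = P · J · P⁻¹ where J is a Jordan canonical form, so e^{tM} = P · e^{tJ} · P⁻¹, and e^{tJ} can be computed block-by-block.

M has Jordan form
J =
  [-3,  1,  0]
  [ 0, -3,  0]
  [ 0,  0, -3]
(up to reordering of blocks).

Per-block formulas:
  For a 2×2 Jordan block J_2(-3): exp(t · J_2(-3)) = e^(-3t)·(I + t·N), where N is the 2×2 nilpotent shift.
  For a 1×1 block at λ = -3: exp(t · [-3]) = [e^(-3t)].

After assembling e^{tJ} and conjugating by P, we get:

e^{tM} =
  [exp(-3*t), t*exp(-3*t), -t*exp(-3*t)]
  [0, -2*t*exp(-3*t) + exp(-3*t), 2*t*exp(-3*t)]
  [0, -2*t*exp(-3*t), 2*t*exp(-3*t) + exp(-3*t)]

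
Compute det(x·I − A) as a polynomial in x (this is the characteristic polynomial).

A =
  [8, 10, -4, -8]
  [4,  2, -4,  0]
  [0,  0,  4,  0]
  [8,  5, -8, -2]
x^4 - 12*x^3 + 52*x^2 - 96*x + 64

Expanding det(x·I − A) (e.g. by cofactor expansion or by noting that A is similar to its Jordan form J, which has the same characteristic polynomial as A) gives
  χ_A(x) = x^4 - 12*x^3 + 52*x^2 - 96*x + 64
which factors as (x - 4)^2*(x - 2)^2. The eigenvalues (with algebraic multiplicities) are λ = 2 with multiplicity 2, λ = 4 with multiplicity 2.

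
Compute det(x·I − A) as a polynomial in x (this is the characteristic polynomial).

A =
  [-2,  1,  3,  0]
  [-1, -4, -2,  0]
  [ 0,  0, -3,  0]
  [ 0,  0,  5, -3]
x^4 + 12*x^3 + 54*x^2 + 108*x + 81

Expanding det(x·I − A) (e.g. by cofactor expansion or by noting that A is similar to its Jordan form J, which has the same characteristic polynomial as A) gives
  χ_A(x) = x^4 + 12*x^3 + 54*x^2 + 108*x + 81
which factors as (x + 3)^4. The eigenvalues (with algebraic multiplicities) are λ = -3 with multiplicity 4.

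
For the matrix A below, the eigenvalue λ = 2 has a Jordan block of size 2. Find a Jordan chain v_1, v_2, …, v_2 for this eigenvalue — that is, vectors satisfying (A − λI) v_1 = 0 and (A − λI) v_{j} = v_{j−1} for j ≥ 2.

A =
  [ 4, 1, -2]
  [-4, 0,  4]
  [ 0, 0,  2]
A Jordan chain for λ = 2 of length 2:
v_1 = (2, -4, 0)ᵀ
v_2 = (1, 0, 0)ᵀ

Let N = A − (2)·I. We want v_2 with N^2 v_2 = 0 but N^1 v_2 ≠ 0; then v_{j-1} := N · v_j for j = 2, …, 2.

Pick v_2 = (1, 0, 0)ᵀ.
Then v_1 = N · v_2 = (2, -4, 0)ᵀ.

Sanity check: (A − (2)·I) v_1 = (0, 0, 0)ᵀ = 0. ✓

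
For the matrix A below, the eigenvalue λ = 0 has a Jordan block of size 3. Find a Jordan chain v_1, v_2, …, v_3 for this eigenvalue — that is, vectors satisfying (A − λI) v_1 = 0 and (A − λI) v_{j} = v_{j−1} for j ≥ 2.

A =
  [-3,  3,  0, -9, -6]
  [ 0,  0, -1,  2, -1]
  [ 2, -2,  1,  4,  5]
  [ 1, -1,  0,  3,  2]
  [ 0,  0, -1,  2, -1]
A Jordan chain for λ = 0 of length 3:
v_1 = (3, 0, -2, -1, 0)ᵀ
v_2 = (0, -1, 1, 0, -1)ᵀ
v_3 = (0, 0, 1, 0, 0)ᵀ

Let N = A − (0)·I. We want v_3 with N^3 v_3 = 0 but N^2 v_3 ≠ 0; then v_{j-1} := N · v_j for j = 3, …, 2.

Pick v_3 = (0, 0, 1, 0, 0)ᵀ.
Then v_2 = N · v_3 = (0, -1, 1, 0, -1)ᵀ.
Then v_1 = N · v_2 = (3, 0, -2, -1, 0)ᵀ.

Sanity check: (A − (0)·I) v_1 = (0, 0, 0, 0, 0)ᵀ = 0. ✓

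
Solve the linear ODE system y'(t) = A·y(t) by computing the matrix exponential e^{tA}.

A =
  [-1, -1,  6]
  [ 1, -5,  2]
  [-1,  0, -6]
e^{tA} =
  [t^2*exp(-4*t) + 3*t*exp(-4*t) + exp(-4*t), -t^2*exp(-4*t) - t*exp(-4*t), 2*t^2*exp(-4*t) + 6*t*exp(-4*t)]
  [t*exp(-4*t), -t*exp(-4*t) + exp(-4*t), 2*t*exp(-4*t)]
  [-t^2*exp(-4*t)/2 - t*exp(-4*t), t^2*exp(-4*t)/2, -t^2*exp(-4*t) - 2*t*exp(-4*t) + exp(-4*t)]

Strategy: write A = P · J · P⁻¹ where J is a Jordan canonical form, so e^{tA} = P · e^{tJ} · P⁻¹, and e^{tJ} can be computed block-by-block.

A has Jordan form
J =
  [-4,  1,  0]
  [ 0, -4,  1]
  [ 0,  0, -4]
(up to reordering of blocks).

Per-block formulas:
  For a 3×3 Jordan block J_3(-4): exp(t · J_3(-4)) = e^(-4t)·(I + t·N + (t^2/2)·N^2), where N is the 3×3 nilpotent shift.

After assembling e^{tJ} and conjugating by P, we get:

e^{tA} =
  [t^2*exp(-4*t) + 3*t*exp(-4*t) + exp(-4*t), -t^2*exp(-4*t) - t*exp(-4*t), 2*t^2*exp(-4*t) + 6*t*exp(-4*t)]
  [t*exp(-4*t), -t*exp(-4*t) + exp(-4*t), 2*t*exp(-4*t)]
  [-t^2*exp(-4*t)/2 - t*exp(-4*t), t^2*exp(-4*t)/2, -t^2*exp(-4*t) - 2*t*exp(-4*t) + exp(-4*t)]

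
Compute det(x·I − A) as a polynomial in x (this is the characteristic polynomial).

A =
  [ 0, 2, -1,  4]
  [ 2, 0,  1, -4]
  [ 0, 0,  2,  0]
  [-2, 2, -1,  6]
x^4 - 8*x^3 + 24*x^2 - 32*x + 16

Expanding det(x·I − A) (e.g. by cofactor expansion or by noting that A is similar to its Jordan form J, which has the same characteristic polynomial as A) gives
  χ_A(x) = x^4 - 8*x^3 + 24*x^2 - 32*x + 16
which factors as (x - 2)^4. The eigenvalues (with algebraic multiplicities) are λ = 2 with multiplicity 4.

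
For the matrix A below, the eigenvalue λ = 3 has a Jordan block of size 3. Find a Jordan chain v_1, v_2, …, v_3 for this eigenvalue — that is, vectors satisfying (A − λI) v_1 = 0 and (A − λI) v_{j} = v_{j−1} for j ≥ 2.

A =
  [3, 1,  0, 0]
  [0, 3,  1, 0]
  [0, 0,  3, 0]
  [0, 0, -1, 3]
A Jordan chain for λ = 3 of length 3:
v_1 = (1, 0, 0, 0)ᵀ
v_2 = (0, 1, 0, -1)ᵀ
v_3 = (0, 0, 1, 0)ᵀ

Let N = A − (3)·I. We want v_3 with N^3 v_3 = 0 but N^2 v_3 ≠ 0; then v_{j-1} := N · v_j for j = 3, …, 2.

Pick v_3 = (0, 0, 1, 0)ᵀ.
Then v_2 = N · v_3 = (0, 1, 0, -1)ᵀ.
Then v_1 = N · v_2 = (1, 0, 0, 0)ᵀ.

Sanity check: (A − (3)·I) v_1 = (0, 0, 0, 0)ᵀ = 0. ✓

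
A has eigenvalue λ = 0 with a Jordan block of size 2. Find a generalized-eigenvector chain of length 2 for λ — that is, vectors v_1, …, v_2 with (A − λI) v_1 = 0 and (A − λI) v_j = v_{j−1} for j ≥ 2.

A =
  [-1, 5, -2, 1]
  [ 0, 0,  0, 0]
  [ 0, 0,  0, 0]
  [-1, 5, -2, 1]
A Jordan chain for λ = 0 of length 2:
v_1 = (-1, 0, 0, -1)ᵀ
v_2 = (1, 0, 0, 0)ᵀ

Let N = A − (0)·I. We want v_2 with N^2 v_2 = 0 but N^1 v_2 ≠ 0; then v_{j-1} := N · v_j for j = 2, …, 2.

Pick v_2 = (1, 0, 0, 0)ᵀ.
Then v_1 = N · v_2 = (-1, 0, 0, -1)ᵀ.

Sanity check: (A − (0)·I) v_1 = (0, 0, 0, 0)ᵀ = 0. ✓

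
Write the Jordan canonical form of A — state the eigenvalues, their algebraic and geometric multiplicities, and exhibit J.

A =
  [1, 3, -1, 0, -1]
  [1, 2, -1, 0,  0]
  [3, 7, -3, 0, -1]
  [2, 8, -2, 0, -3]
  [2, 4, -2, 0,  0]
J_3(0) ⊕ J_2(0)

The characteristic polynomial is
  det(x·I − A) = x^5

Eigenvalues and multiplicities (the geometric multiplicity of λ is n − rank(A − λI), which equals the number of Jordan blocks for λ):
  λ = 0: algebraic multiplicity = 5, geometric multiplicity = 2

Determining the block sizes for each eigenvalue:
  λ = 0: with am = 5 and gm = 2, the partition is not yet determined (e.g. several partitions of 5 into 2 parts exist). Let N = A − (0)·I. Computing rank(N^1) = 3, rank(N^2) = 1, rank(N^3) = 0; the number of blocks of size ≥ j is rank(N^{j−1}) − rank(N^j), giving [2, 2, 1]. So we have 1 block(s) of size 3, 1 block(s) of size 2 → block sizes [3, 2]

Assembling the blocks gives a Jordan form
J =
  [0, 1, 0, 0, 0]
  [0, 0, 1, 0, 0]
  [0, 0, 0, 0, 0]
  [0, 0, 0, 0, 1]
  [0, 0, 0, 0, 0]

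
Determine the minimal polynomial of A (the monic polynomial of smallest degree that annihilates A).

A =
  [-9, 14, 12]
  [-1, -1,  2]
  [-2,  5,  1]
x^3 + 9*x^2 + 27*x + 27

The characteristic polynomial is χ_A(x) = (x + 3)^3, so the eigenvalues are known. The minimal polynomial is
  m_A(x) = Π_λ (x − λ)^{k_λ}
where k_λ is the size of the *largest* Jordan block for λ (equivalently, the smallest k with (A − λI)^k v = 0 for every generalised eigenvector v of λ).

  λ = -3: largest Jordan block has size 3, contributing (x + 3)^3

So m_A(x) = (x + 3)^3 = x^3 + 9*x^2 + 27*x + 27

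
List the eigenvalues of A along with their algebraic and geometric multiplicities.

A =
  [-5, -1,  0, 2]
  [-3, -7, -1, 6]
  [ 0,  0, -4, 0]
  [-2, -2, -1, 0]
λ = -4: alg = 4, geom = 2

Step 1 — factor the characteristic polynomial to read off the algebraic multiplicities:
  χ_A(x) = (x + 4)^4

Step 2 — compute geometric multiplicities via the rank-nullity identity g(λ) = n − rank(A − λI):
  rank(A − (-4)·I) = 2, so dim ker(A − (-4)·I) = n − 2 = 2

Summary:
  λ = -4: algebraic multiplicity = 4, geometric multiplicity = 2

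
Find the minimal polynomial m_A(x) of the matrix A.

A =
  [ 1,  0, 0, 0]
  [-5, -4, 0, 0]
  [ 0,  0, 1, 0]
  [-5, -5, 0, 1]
x^2 + 3*x - 4

The characteristic polynomial is χ_A(x) = (x - 1)^3*(x + 4), so the eigenvalues are known. The minimal polynomial is
  m_A(x) = Π_λ (x − λ)^{k_λ}
where k_λ is the size of the *largest* Jordan block for λ (equivalently, the smallest k with (A − λI)^k v = 0 for every generalised eigenvector v of λ).

  λ = -4: largest Jordan block has size 1, contributing (x + 4)
  λ = 1: largest Jordan block has size 1, contributing (x − 1)

So m_A(x) = (x - 1)*(x + 4) = x^2 + 3*x - 4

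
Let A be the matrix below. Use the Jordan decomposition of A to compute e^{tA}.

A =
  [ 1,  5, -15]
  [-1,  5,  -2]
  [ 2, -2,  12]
e^{tA} =
  [-5*t^2*exp(6*t) - 5*t*exp(6*t) + exp(6*t), 5*t*exp(6*t), -25*t^2*exp(6*t)/2 - 15*t*exp(6*t)]
  [t^2*exp(6*t) - t*exp(6*t), -t*exp(6*t) + exp(6*t), 5*t^2*exp(6*t)/2 - 2*t*exp(6*t)]
  [2*t^2*exp(6*t) + 2*t*exp(6*t), -2*t*exp(6*t), 5*t^2*exp(6*t) + 6*t*exp(6*t) + exp(6*t)]

Strategy: write A = P · J · P⁻¹ where J is a Jordan canonical form, so e^{tA} = P · e^{tJ} · P⁻¹, and e^{tJ} can be computed block-by-block.

A has Jordan form
J =
  [6, 1, 0]
  [0, 6, 1]
  [0, 0, 6]
(up to reordering of blocks).

Per-block formulas:
  For a 3×3 Jordan block J_3(6): exp(t · J_3(6)) = e^(6t)·(I + t·N + (t^2/2)·N^2), where N is the 3×3 nilpotent shift.

After assembling e^{tJ} and conjugating by P, we get:

e^{tA} =
  [-5*t^2*exp(6*t) - 5*t*exp(6*t) + exp(6*t), 5*t*exp(6*t), -25*t^2*exp(6*t)/2 - 15*t*exp(6*t)]
  [t^2*exp(6*t) - t*exp(6*t), -t*exp(6*t) + exp(6*t), 5*t^2*exp(6*t)/2 - 2*t*exp(6*t)]
  [2*t^2*exp(6*t) + 2*t*exp(6*t), -2*t*exp(6*t), 5*t^2*exp(6*t) + 6*t*exp(6*t) + exp(6*t)]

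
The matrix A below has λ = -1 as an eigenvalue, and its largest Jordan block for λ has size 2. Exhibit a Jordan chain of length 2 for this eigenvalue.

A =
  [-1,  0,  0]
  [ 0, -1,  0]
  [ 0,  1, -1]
A Jordan chain for λ = -1 of length 2:
v_1 = (0, 0, 1)ᵀ
v_2 = (0, 1, 0)ᵀ

Let N = A − (-1)·I. We want v_2 with N^2 v_2 = 0 but N^1 v_2 ≠ 0; then v_{j-1} := N · v_j for j = 2, …, 2.

Pick v_2 = (0, 1, 0)ᵀ.
Then v_1 = N · v_2 = (0, 0, 1)ᵀ.

Sanity check: (A − (-1)·I) v_1 = (0, 0, 0)ᵀ = 0. ✓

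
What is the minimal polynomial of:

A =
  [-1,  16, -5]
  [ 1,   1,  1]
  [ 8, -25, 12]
x^3 - 12*x^2 + 48*x - 64

The characteristic polynomial is χ_A(x) = (x - 4)^3, so the eigenvalues are known. The minimal polynomial is
  m_A(x) = Π_λ (x − λ)^{k_λ}
where k_λ is the size of the *largest* Jordan block for λ (equivalently, the smallest k with (A − λI)^k v = 0 for every generalised eigenvector v of λ).

  λ = 4: largest Jordan block has size 3, contributing (x − 4)^3

So m_A(x) = (x - 4)^3 = x^3 - 12*x^2 + 48*x - 64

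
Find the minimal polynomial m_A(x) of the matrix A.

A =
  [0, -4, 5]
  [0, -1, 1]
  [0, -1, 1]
x^3

The characteristic polynomial is χ_A(x) = x^3, so the eigenvalues are known. The minimal polynomial is
  m_A(x) = Π_λ (x − λ)^{k_λ}
where k_λ is the size of the *largest* Jordan block for λ (equivalently, the smallest k with (A − λI)^k v = 0 for every generalised eigenvector v of λ).

  λ = 0: largest Jordan block has size 3, contributing (x − 0)^3

So m_A(x) = x^3 = x^3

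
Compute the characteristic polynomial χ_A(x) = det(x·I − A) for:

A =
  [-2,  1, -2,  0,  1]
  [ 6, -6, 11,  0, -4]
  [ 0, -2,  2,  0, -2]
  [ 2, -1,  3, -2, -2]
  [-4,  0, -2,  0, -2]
x^5 + 10*x^4 + 40*x^3 + 80*x^2 + 80*x + 32

Expanding det(x·I − A) (e.g. by cofactor expansion or by noting that A is similar to its Jordan form J, which has the same characteristic polynomial as A) gives
  χ_A(x) = x^5 + 10*x^4 + 40*x^3 + 80*x^2 + 80*x + 32
which factors as (x + 2)^5. The eigenvalues (with algebraic multiplicities) are λ = -2 with multiplicity 5.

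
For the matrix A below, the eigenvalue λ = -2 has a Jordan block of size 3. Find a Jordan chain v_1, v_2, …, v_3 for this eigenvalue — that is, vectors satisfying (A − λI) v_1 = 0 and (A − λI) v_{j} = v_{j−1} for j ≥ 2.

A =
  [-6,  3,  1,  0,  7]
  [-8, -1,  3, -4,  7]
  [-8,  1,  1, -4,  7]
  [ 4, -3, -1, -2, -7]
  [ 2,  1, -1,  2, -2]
A Jordan chain for λ = -2 of length 3:
v_1 = (-2, -2, -2, 2, 0)ᵀ
v_2 = (-4, -8, -8, 4, 2)ᵀ
v_3 = (1, 0, 0, 0, 0)ᵀ

Let N = A − (-2)·I. We want v_3 with N^3 v_3 = 0 but N^2 v_3 ≠ 0; then v_{j-1} := N · v_j for j = 3, …, 2.

Pick v_3 = (1, 0, 0, 0, 0)ᵀ.
Then v_2 = N · v_3 = (-4, -8, -8, 4, 2)ᵀ.
Then v_1 = N · v_2 = (-2, -2, -2, 2, 0)ᵀ.

Sanity check: (A − (-2)·I) v_1 = (0, 0, 0, 0, 0)ᵀ = 0. ✓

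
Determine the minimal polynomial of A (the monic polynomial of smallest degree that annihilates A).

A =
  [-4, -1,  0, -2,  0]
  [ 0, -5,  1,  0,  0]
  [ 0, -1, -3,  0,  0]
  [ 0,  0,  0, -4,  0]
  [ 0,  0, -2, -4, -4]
x^3 + 12*x^2 + 48*x + 64

The characteristic polynomial is χ_A(x) = (x + 4)^5, so the eigenvalues are known. The minimal polynomial is
  m_A(x) = Π_λ (x − λ)^{k_λ}
where k_λ is the size of the *largest* Jordan block for λ (equivalently, the smallest k with (A − λI)^k v = 0 for every generalised eigenvector v of λ).

  λ = -4: largest Jordan block has size 3, contributing (x + 4)^3

So m_A(x) = (x + 4)^3 = x^3 + 12*x^2 + 48*x + 64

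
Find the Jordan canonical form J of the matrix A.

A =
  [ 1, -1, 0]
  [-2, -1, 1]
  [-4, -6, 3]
J_3(1)

The characteristic polynomial is
  det(x·I − A) = x^3 - 3*x^2 + 3*x - 1 = (x - 1)^3

Eigenvalues and multiplicities (the geometric multiplicity of λ is n − rank(A − λI), which equals the number of Jordan blocks for λ):
  λ = 1: algebraic multiplicity = 3, geometric multiplicity = 1

Determining the block sizes for each eigenvalue:
  λ = 1: one block (gm = 1), so the single block has size am = 3 → block sizes [3]

Assembling the blocks gives a Jordan form
J =
  [1, 1, 0]
  [0, 1, 1]
  [0, 0, 1]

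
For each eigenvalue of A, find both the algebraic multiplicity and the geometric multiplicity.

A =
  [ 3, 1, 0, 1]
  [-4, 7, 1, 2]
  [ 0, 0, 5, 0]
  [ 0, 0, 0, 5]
λ = 5: alg = 4, geom = 2

Step 1 — factor the characteristic polynomial to read off the algebraic multiplicities:
  χ_A(x) = (x - 5)^4

Step 2 — compute geometric multiplicities via the rank-nullity identity g(λ) = n − rank(A − λI):
  rank(A − (5)·I) = 2, so dim ker(A − (5)·I) = n − 2 = 2

Summary:
  λ = 5: algebraic multiplicity = 4, geometric multiplicity = 2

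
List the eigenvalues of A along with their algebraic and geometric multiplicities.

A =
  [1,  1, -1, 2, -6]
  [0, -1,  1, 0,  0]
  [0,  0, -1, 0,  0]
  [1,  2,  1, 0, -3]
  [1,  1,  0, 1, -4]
λ = -1: alg = 5, geom = 2

Step 1 — factor the characteristic polynomial to read off the algebraic multiplicities:
  χ_A(x) = (x + 1)^5

Step 2 — compute geometric multiplicities via the rank-nullity identity g(λ) = n − rank(A − λI):
  rank(A − (-1)·I) = 3, so dim ker(A − (-1)·I) = n − 3 = 2

Summary:
  λ = -1: algebraic multiplicity = 5, geometric multiplicity = 2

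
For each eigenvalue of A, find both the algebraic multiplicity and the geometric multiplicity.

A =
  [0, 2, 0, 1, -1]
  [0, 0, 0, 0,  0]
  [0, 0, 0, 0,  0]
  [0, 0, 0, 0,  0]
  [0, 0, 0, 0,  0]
λ = 0: alg = 5, geom = 4

Step 1 — factor the characteristic polynomial to read off the algebraic multiplicities:
  χ_A(x) = x^5

Step 2 — compute geometric multiplicities via the rank-nullity identity g(λ) = n − rank(A − λI):
  rank(A − (0)·I) = 1, so dim ker(A − (0)·I) = n − 1 = 4

Summary:
  λ = 0: algebraic multiplicity = 5, geometric multiplicity = 4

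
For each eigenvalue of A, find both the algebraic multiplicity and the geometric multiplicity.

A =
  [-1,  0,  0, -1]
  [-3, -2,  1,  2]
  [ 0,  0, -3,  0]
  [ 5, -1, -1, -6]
λ = -3: alg = 4, geom = 2

Step 1 — factor the characteristic polynomial to read off the algebraic multiplicities:
  χ_A(x) = (x + 3)^4

Step 2 — compute geometric multiplicities via the rank-nullity identity g(λ) = n − rank(A − λI):
  rank(A − (-3)·I) = 2, so dim ker(A − (-3)·I) = n − 2 = 2

Summary:
  λ = -3: algebraic multiplicity = 4, geometric multiplicity = 2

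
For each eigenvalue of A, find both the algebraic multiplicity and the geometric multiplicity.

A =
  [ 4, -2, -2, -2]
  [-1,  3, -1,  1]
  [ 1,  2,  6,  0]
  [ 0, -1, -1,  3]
λ = 4: alg = 4, geom = 2

Step 1 — factor the characteristic polynomial to read off the algebraic multiplicities:
  χ_A(x) = (x - 4)^4

Step 2 — compute geometric multiplicities via the rank-nullity identity g(λ) = n − rank(A − λI):
  rank(A − (4)·I) = 2, so dim ker(A − (4)·I) = n − 2 = 2

Summary:
  λ = 4: algebraic multiplicity = 4, geometric multiplicity = 2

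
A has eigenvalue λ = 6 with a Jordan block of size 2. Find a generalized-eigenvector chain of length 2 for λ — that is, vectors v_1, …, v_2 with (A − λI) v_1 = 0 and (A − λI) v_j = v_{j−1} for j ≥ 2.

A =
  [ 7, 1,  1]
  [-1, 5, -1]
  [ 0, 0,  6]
A Jordan chain for λ = 6 of length 2:
v_1 = (1, -1, 0)ᵀ
v_2 = (1, 0, 0)ᵀ

Let N = A − (6)·I. We want v_2 with N^2 v_2 = 0 but N^1 v_2 ≠ 0; then v_{j-1} := N · v_j for j = 2, …, 2.

Pick v_2 = (1, 0, 0)ᵀ.
Then v_1 = N · v_2 = (1, -1, 0)ᵀ.

Sanity check: (A − (6)·I) v_1 = (0, 0, 0)ᵀ = 0. ✓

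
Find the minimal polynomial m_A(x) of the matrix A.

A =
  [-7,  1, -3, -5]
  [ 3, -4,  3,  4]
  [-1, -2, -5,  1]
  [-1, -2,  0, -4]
x^3 + 15*x^2 + 75*x + 125

The characteristic polynomial is χ_A(x) = (x + 5)^4, so the eigenvalues are known. The minimal polynomial is
  m_A(x) = Π_λ (x − λ)^{k_λ}
where k_λ is the size of the *largest* Jordan block for λ (equivalently, the smallest k with (A − λI)^k v = 0 for every generalised eigenvector v of λ).

  λ = -5: largest Jordan block has size 3, contributing (x + 5)^3

So m_A(x) = (x + 5)^3 = x^3 + 15*x^2 + 75*x + 125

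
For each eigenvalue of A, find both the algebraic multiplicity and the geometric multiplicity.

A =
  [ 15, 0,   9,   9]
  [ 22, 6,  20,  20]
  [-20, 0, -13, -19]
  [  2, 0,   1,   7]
λ = -3: alg = 1, geom = 1; λ = 6: alg = 3, geom = 2

Step 1 — factor the characteristic polynomial to read off the algebraic multiplicities:
  χ_A(x) = (x - 6)^3*(x + 3)

Step 2 — compute geometric multiplicities via the rank-nullity identity g(λ) = n − rank(A − λI):
  rank(A − (-3)·I) = 3, so dim ker(A − (-3)·I) = n − 3 = 1
  rank(A − (6)·I) = 2, so dim ker(A − (6)·I) = n − 2 = 2

Summary:
  λ = -3: algebraic multiplicity = 1, geometric multiplicity = 1
  λ = 6: algebraic multiplicity = 3, geometric multiplicity = 2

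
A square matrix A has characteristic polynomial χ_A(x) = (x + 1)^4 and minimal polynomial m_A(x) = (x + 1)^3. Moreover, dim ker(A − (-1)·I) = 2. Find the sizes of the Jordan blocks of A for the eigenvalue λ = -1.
Block sizes for λ = -1: [3, 1]

Step 1 — from the characteristic polynomial, algebraic multiplicity of λ = -1 is 4. From dim ker(A − (-1)·I) = 2, there are exactly 2 Jordan blocks for λ = -1.
Step 2 — from the minimal polynomial, the factor (x + 1)^3 tells us the largest block for λ = -1 has size 3.
Step 3 — with total size 4, 2 blocks, and largest block 3, the block sizes (in nonincreasing order) are [3, 1].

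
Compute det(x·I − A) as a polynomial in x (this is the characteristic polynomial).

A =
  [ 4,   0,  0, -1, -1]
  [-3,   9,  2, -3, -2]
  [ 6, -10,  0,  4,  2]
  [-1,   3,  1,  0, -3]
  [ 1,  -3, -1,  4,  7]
x^5 - 20*x^4 + 160*x^3 - 640*x^2 + 1280*x - 1024

Expanding det(x·I − A) (e.g. by cofactor expansion or by noting that A is similar to its Jordan form J, which has the same characteristic polynomial as A) gives
  χ_A(x) = x^5 - 20*x^4 + 160*x^3 - 640*x^2 + 1280*x - 1024
which factors as (x - 4)^5. The eigenvalues (with algebraic multiplicities) are λ = 4 with multiplicity 5.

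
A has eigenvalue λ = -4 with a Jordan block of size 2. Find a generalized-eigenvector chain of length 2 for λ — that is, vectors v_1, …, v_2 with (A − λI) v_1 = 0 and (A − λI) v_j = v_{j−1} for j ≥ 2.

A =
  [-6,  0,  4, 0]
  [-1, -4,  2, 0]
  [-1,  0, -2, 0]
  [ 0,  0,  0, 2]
A Jordan chain for λ = -4 of length 2:
v_1 = (-2, -1, -1, 0)ᵀ
v_2 = (1, 0, 0, 0)ᵀ

Let N = A − (-4)·I. We want v_2 with N^2 v_2 = 0 but N^1 v_2 ≠ 0; then v_{j-1} := N · v_j for j = 2, …, 2.

Pick v_2 = (1, 0, 0, 0)ᵀ.
Then v_1 = N · v_2 = (-2, -1, -1, 0)ᵀ.

Sanity check: (A − (-4)·I) v_1 = (0, 0, 0, 0)ᵀ = 0. ✓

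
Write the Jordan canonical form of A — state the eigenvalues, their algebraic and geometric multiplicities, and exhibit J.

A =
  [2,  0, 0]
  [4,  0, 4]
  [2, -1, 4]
J_2(2) ⊕ J_1(2)

The characteristic polynomial is
  det(x·I − A) = x^3 - 6*x^2 + 12*x - 8 = (x - 2)^3

Eigenvalues and multiplicities (the geometric multiplicity of λ is n − rank(A − λI), which equals the number of Jordan blocks for λ):
  λ = 2: algebraic multiplicity = 3, geometric multiplicity = 2

Determining the block sizes for each eigenvalue:
  λ = 2: 2 blocks summing to 3 forces exactly one block of size 2 and the rest size 1 → block sizes [2, 1]

Assembling the blocks gives a Jordan form
J =
  [2, 1, 0]
  [0, 2, 0]
  [0, 0, 2]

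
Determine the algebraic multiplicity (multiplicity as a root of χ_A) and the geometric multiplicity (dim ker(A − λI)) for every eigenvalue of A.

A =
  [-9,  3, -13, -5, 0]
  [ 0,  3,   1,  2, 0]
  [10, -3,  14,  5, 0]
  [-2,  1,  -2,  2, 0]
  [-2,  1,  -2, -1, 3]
λ = 1: alg = 1, geom = 1; λ = 3: alg = 4, geom = 2

Step 1 — factor the characteristic polynomial to read off the algebraic multiplicities:
  χ_A(x) = (x - 3)^4*(x - 1)

Step 2 — compute geometric multiplicities via the rank-nullity identity g(λ) = n − rank(A − λI):
  rank(A − (1)·I) = 4, so dim ker(A − (1)·I) = n − 4 = 1
  rank(A − (3)·I) = 3, so dim ker(A − (3)·I) = n − 3 = 2

Summary:
  λ = 1: algebraic multiplicity = 1, geometric multiplicity = 1
  λ = 3: algebraic multiplicity = 4, geometric multiplicity = 2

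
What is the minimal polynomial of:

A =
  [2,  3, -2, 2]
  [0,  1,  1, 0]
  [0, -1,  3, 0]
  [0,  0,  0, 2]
x^3 - 6*x^2 + 12*x - 8

The characteristic polynomial is χ_A(x) = (x - 2)^4, so the eigenvalues are known. The minimal polynomial is
  m_A(x) = Π_λ (x − λ)^{k_λ}
where k_λ is the size of the *largest* Jordan block for λ (equivalently, the smallest k with (A − λI)^k v = 0 for every generalised eigenvector v of λ).

  λ = 2: largest Jordan block has size 3, contributing (x − 2)^3

So m_A(x) = (x - 2)^3 = x^3 - 6*x^2 + 12*x - 8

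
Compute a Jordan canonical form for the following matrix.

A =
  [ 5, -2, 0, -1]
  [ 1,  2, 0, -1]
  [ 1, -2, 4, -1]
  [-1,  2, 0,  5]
J_2(4) ⊕ J_1(4) ⊕ J_1(4)

The characteristic polynomial is
  det(x·I − A) = x^4 - 16*x^3 + 96*x^2 - 256*x + 256 = (x - 4)^4

Eigenvalues and multiplicities (the geometric multiplicity of λ is n − rank(A − λI), which equals the number of Jordan blocks for λ):
  λ = 4: algebraic multiplicity = 4, geometric multiplicity = 3

Determining the block sizes for each eigenvalue:
  λ = 4: 3 blocks summing to 4 forces exactly one block of size 2 and the rest size 1 → block sizes [2, 1, 1]

Assembling the blocks gives a Jordan form
J =
  [4, 1, 0, 0]
  [0, 4, 0, 0]
  [0, 0, 4, 0]
  [0, 0, 0, 4]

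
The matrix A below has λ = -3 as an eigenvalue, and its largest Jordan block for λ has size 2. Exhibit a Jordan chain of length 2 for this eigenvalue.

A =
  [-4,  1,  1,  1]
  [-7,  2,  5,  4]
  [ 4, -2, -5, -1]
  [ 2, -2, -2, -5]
A Jordan chain for λ = -3 of length 2:
v_1 = (-1, -7, 4, 2)ᵀ
v_2 = (1, 0, 0, 0)ᵀ

Let N = A − (-3)·I. We want v_2 with N^2 v_2 = 0 but N^1 v_2 ≠ 0; then v_{j-1} := N · v_j for j = 2, …, 2.

Pick v_2 = (1, 0, 0, 0)ᵀ.
Then v_1 = N · v_2 = (-1, -7, 4, 2)ᵀ.

Sanity check: (A − (-3)·I) v_1 = (0, 0, 0, 0)ᵀ = 0. ✓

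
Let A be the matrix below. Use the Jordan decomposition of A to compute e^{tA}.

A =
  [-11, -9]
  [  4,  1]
e^{tA} =
  [-6*t*exp(-5*t) + exp(-5*t), -9*t*exp(-5*t)]
  [4*t*exp(-5*t), 6*t*exp(-5*t) + exp(-5*t)]

Strategy: write A = P · J · P⁻¹ where J is a Jordan canonical form, so e^{tA} = P · e^{tJ} · P⁻¹, and e^{tJ} can be computed block-by-block.

A has Jordan form
J =
  [-5,  1]
  [ 0, -5]
(up to reordering of blocks).

Per-block formulas:
  For a 2×2 Jordan block J_2(-5): exp(t · J_2(-5)) = e^(-5t)·(I + t·N), where N is the 2×2 nilpotent shift.

After assembling e^{tJ} and conjugating by P, we get:

e^{tA} =
  [-6*t*exp(-5*t) + exp(-5*t), -9*t*exp(-5*t)]
  [4*t*exp(-5*t), 6*t*exp(-5*t) + exp(-5*t)]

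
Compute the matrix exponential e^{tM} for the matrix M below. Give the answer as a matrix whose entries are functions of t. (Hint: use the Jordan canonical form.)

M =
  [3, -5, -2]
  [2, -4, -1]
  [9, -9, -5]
e^{tM} =
  [-3*t^2*exp(-2*t)/2 + 5*t*exp(-2*t) + exp(-2*t), 3*t^2*exp(-2*t)/2 - 5*t*exp(-2*t), t^2*exp(-2*t)/2 - 2*t*exp(-2*t)]
  [-3*t^2*exp(-2*t)/2 + 2*t*exp(-2*t), 3*t^2*exp(-2*t)/2 - 2*t*exp(-2*t) + exp(-2*t), t^2*exp(-2*t)/2 - t*exp(-2*t)]
  [9*t*exp(-2*t), -9*t*exp(-2*t), -3*t*exp(-2*t) + exp(-2*t)]

Strategy: write M = P · J · P⁻¹ where J is a Jordan canonical form, so e^{tM} = P · e^{tJ} · P⁻¹, and e^{tJ} can be computed block-by-block.

M has Jordan form
J =
  [-2,  1,  0]
  [ 0, -2,  1]
  [ 0,  0, -2]
(up to reordering of blocks).

Per-block formulas:
  For a 3×3 Jordan block J_3(-2): exp(t · J_3(-2)) = e^(-2t)·(I + t·N + (t^2/2)·N^2), where N is the 3×3 nilpotent shift.

After assembling e^{tJ} and conjugating by P, we get:

e^{tM} =
  [-3*t^2*exp(-2*t)/2 + 5*t*exp(-2*t) + exp(-2*t), 3*t^2*exp(-2*t)/2 - 5*t*exp(-2*t), t^2*exp(-2*t)/2 - 2*t*exp(-2*t)]
  [-3*t^2*exp(-2*t)/2 + 2*t*exp(-2*t), 3*t^2*exp(-2*t)/2 - 2*t*exp(-2*t) + exp(-2*t), t^2*exp(-2*t)/2 - t*exp(-2*t)]
  [9*t*exp(-2*t), -9*t*exp(-2*t), -3*t*exp(-2*t) + exp(-2*t)]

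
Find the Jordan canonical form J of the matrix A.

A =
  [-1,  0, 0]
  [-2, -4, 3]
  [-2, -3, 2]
J_2(-1) ⊕ J_1(-1)

The characteristic polynomial is
  det(x·I − A) = x^3 + 3*x^2 + 3*x + 1 = (x + 1)^3

Eigenvalues and multiplicities (the geometric multiplicity of λ is n − rank(A − λI), which equals the number of Jordan blocks for λ):
  λ = -1: algebraic multiplicity = 3, geometric multiplicity = 2

Determining the block sizes for each eigenvalue:
  λ = -1: 2 blocks summing to 3 forces exactly one block of size 2 and the rest size 1 → block sizes [2, 1]

Assembling the blocks gives a Jordan form
J =
  [-1,  1,  0]
  [ 0, -1,  0]
  [ 0,  0, -1]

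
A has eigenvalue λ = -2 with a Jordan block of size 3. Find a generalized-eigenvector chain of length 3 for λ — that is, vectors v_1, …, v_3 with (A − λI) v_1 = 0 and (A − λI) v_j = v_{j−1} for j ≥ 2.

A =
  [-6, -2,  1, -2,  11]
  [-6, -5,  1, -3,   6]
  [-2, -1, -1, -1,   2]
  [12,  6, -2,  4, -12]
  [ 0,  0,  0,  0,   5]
A Jordan chain for λ = -2 of length 3:
v_1 = (2, 4, 0, -8, 0)ᵀ
v_2 = (-4, -6, -2, 12, 0)ᵀ
v_3 = (1, 0, 0, 0, 0)ᵀ

Let N = A − (-2)·I. We want v_3 with N^3 v_3 = 0 but N^2 v_3 ≠ 0; then v_{j-1} := N · v_j for j = 3, …, 2.

Pick v_3 = (1, 0, 0, 0, 0)ᵀ.
Then v_2 = N · v_3 = (-4, -6, -2, 12, 0)ᵀ.
Then v_1 = N · v_2 = (2, 4, 0, -8, 0)ᵀ.

Sanity check: (A − (-2)·I) v_1 = (0, 0, 0, 0, 0)ᵀ = 0. ✓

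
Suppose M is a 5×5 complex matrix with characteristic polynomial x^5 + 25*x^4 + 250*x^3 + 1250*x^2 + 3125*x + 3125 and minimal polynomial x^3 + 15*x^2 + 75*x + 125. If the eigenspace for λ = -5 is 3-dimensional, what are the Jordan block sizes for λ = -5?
Block sizes for λ = -5: [3, 1, 1]

Step 1 — from the characteristic polynomial, algebraic multiplicity of λ = -5 is 5. From dim ker(M − (-5)·I) = 3, there are exactly 3 Jordan blocks for λ = -5.
Step 2 — from the minimal polynomial, the factor (x + 5)^3 tells us the largest block for λ = -5 has size 3.
Step 3 — with total size 5, 3 blocks, and largest block 3, the block sizes (in nonincreasing order) are [3, 1, 1].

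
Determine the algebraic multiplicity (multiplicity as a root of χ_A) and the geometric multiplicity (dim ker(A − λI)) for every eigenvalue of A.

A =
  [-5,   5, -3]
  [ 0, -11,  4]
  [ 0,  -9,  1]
λ = -5: alg = 3, geom = 1

Step 1 — factor the characteristic polynomial to read off the algebraic multiplicities:
  χ_A(x) = (x + 5)^3

Step 2 — compute geometric multiplicities via the rank-nullity identity g(λ) = n − rank(A − λI):
  rank(A − (-5)·I) = 2, so dim ker(A − (-5)·I) = n − 2 = 1

Summary:
  λ = -5: algebraic multiplicity = 3, geometric multiplicity = 1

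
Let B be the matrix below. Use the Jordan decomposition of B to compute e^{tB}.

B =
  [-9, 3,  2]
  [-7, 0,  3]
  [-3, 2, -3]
e^{tB} =
  [-t^2*exp(-4*t) - 5*t*exp(-4*t) + exp(-4*t), t^2*exp(-4*t)/2 + 3*t*exp(-4*t), t^2*exp(-4*t)/2 + 2*t*exp(-4*t)]
  [-t^2*exp(-4*t) - 7*t*exp(-4*t), t^2*exp(-4*t)/2 + 4*t*exp(-4*t) + exp(-4*t), t^2*exp(-4*t)/2 + 3*t*exp(-4*t)]
  [-t^2*exp(-4*t) - 3*t*exp(-4*t), t^2*exp(-4*t)/2 + 2*t*exp(-4*t), t^2*exp(-4*t)/2 + t*exp(-4*t) + exp(-4*t)]

Strategy: write B = P · J · P⁻¹ where J is a Jordan canonical form, so e^{tB} = P · e^{tJ} · P⁻¹, and e^{tJ} can be computed block-by-block.

B has Jordan form
J =
  [-4,  1,  0]
  [ 0, -4,  1]
  [ 0,  0, -4]
(up to reordering of blocks).

Per-block formulas:
  For a 3×3 Jordan block J_3(-4): exp(t · J_3(-4)) = e^(-4t)·(I + t·N + (t^2/2)·N^2), where N is the 3×3 nilpotent shift.

After assembling e^{tJ} and conjugating by P, we get:

e^{tB} =
  [-t^2*exp(-4*t) - 5*t*exp(-4*t) + exp(-4*t), t^2*exp(-4*t)/2 + 3*t*exp(-4*t), t^2*exp(-4*t)/2 + 2*t*exp(-4*t)]
  [-t^2*exp(-4*t) - 7*t*exp(-4*t), t^2*exp(-4*t)/2 + 4*t*exp(-4*t) + exp(-4*t), t^2*exp(-4*t)/2 + 3*t*exp(-4*t)]
  [-t^2*exp(-4*t) - 3*t*exp(-4*t), t^2*exp(-4*t)/2 + 2*t*exp(-4*t), t^2*exp(-4*t)/2 + t*exp(-4*t) + exp(-4*t)]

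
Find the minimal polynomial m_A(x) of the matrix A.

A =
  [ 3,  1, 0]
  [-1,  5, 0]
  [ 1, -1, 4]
x^2 - 8*x + 16

The characteristic polynomial is χ_A(x) = (x - 4)^3, so the eigenvalues are known. The minimal polynomial is
  m_A(x) = Π_λ (x − λ)^{k_λ}
where k_λ is the size of the *largest* Jordan block for λ (equivalently, the smallest k with (A − λI)^k v = 0 for every generalised eigenvector v of λ).

  λ = 4: largest Jordan block has size 2, contributing (x − 4)^2

So m_A(x) = (x - 4)^2 = x^2 - 8*x + 16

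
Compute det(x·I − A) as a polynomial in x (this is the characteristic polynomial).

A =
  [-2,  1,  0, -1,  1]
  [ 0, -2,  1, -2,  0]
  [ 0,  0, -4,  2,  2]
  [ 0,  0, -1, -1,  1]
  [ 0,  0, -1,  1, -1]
x^5 + 10*x^4 + 40*x^3 + 80*x^2 + 80*x + 32

Expanding det(x·I − A) (e.g. by cofactor expansion or by noting that A is similar to its Jordan form J, which has the same characteristic polynomial as A) gives
  χ_A(x) = x^5 + 10*x^4 + 40*x^3 + 80*x^2 + 80*x + 32
which factors as (x + 2)^5. The eigenvalues (with algebraic multiplicities) are λ = -2 with multiplicity 5.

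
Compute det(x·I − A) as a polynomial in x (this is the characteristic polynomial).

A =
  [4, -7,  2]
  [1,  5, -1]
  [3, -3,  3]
x^3 - 12*x^2 + 45*x - 54

Expanding det(x·I − A) (e.g. by cofactor expansion or by noting that A is similar to its Jordan form J, which has the same characteristic polynomial as A) gives
  χ_A(x) = x^3 - 12*x^2 + 45*x - 54
which factors as (x - 6)*(x - 3)^2. The eigenvalues (with algebraic multiplicities) are λ = 3 with multiplicity 2, λ = 6 with multiplicity 1.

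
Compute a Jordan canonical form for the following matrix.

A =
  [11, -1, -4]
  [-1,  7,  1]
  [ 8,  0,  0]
J_3(6)

The characteristic polynomial is
  det(x·I − A) = x^3 - 18*x^2 + 108*x - 216 = (x - 6)^3

Eigenvalues and multiplicities (the geometric multiplicity of λ is n − rank(A − λI), which equals the number of Jordan blocks for λ):
  λ = 6: algebraic multiplicity = 3, geometric multiplicity = 1

Determining the block sizes for each eigenvalue:
  λ = 6: one block (gm = 1), so the single block has size am = 3 → block sizes [3]

Assembling the blocks gives a Jordan form
J =
  [6, 1, 0]
  [0, 6, 1]
  [0, 0, 6]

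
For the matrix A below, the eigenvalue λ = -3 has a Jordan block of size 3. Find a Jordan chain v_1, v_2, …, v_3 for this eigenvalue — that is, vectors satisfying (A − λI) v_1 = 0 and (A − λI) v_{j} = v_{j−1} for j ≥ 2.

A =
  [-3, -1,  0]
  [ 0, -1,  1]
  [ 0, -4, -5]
A Jordan chain for λ = -3 of length 3:
v_1 = (-2, 0, 0)ᵀ
v_2 = (-1, 2, -4)ᵀ
v_3 = (0, 1, 0)ᵀ

Let N = A − (-3)·I. We want v_3 with N^3 v_3 = 0 but N^2 v_3 ≠ 0; then v_{j-1} := N · v_j for j = 3, …, 2.

Pick v_3 = (0, 1, 0)ᵀ.
Then v_2 = N · v_3 = (-1, 2, -4)ᵀ.
Then v_1 = N · v_2 = (-2, 0, 0)ᵀ.

Sanity check: (A − (-3)·I) v_1 = (0, 0, 0)ᵀ = 0. ✓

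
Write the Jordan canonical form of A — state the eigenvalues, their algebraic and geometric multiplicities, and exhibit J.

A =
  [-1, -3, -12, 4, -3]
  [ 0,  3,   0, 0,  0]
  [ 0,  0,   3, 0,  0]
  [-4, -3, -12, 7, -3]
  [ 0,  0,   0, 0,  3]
J_2(3) ⊕ J_1(3) ⊕ J_1(3) ⊕ J_1(3)

The characteristic polynomial is
  det(x·I − A) = x^5 - 15*x^4 + 90*x^3 - 270*x^2 + 405*x - 243 = (x - 3)^5

Eigenvalues and multiplicities (the geometric multiplicity of λ is n − rank(A − λI), which equals the number of Jordan blocks for λ):
  λ = 3: algebraic multiplicity = 5, geometric multiplicity = 4

Determining the block sizes for each eigenvalue:
  λ = 3: 4 blocks summing to 5 forces exactly one block of size 2 and the rest size 1 → block sizes [2, 1, 1, 1]

Assembling the blocks gives a Jordan form
J =
  [3, 1, 0, 0, 0]
  [0, 3, 0, 0, 0]
  [0, 0, 3, 0, 0]
  [0, 0, 0, 3, 0]
  [0, 0, 0, 0, 3]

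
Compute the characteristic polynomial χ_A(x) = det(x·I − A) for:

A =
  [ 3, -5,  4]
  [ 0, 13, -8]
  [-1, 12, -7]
x^3 - 9*x^2 + 27*x - 27

Expanding det(x·I − A) (e.g. by cofactor expansion or by noting that A is similar to its Jordan form J, which has the same characteristic polynomial as A) gives
  χ_A(x) = x^3 - 9*x^2 + 27*x - 27
which factors as (x - 3)^3. The eigenvalues (with algebraic multiplicities) are λ = 3 with multiplicity 3.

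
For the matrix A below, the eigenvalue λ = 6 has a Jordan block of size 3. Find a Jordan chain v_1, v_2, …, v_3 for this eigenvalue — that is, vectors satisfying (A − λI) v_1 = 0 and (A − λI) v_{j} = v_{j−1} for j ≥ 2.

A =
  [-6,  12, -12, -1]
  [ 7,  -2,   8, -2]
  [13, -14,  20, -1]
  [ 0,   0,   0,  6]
A Jordan chain for λ = 6 of length 3:
v_1 = (0, 1, 1, 0)ᵀ
v_2 = (-1, -2, -1, 0)ᵀ
v_3 = (0, 0, 0, 1)ᵀ

Let N = A − (6)·I. We want v_3 with N^3 v_3 = 0 but N^2 v_3 ≠ 0; then v_{j-1} := N · v_j for j = 3, …, 2.

Pick v_3 = (0, 0, 0, 1)ᵀ.
Then v_2 = N · v_3 = (-1, -2, -1, 0)ᵀ.
Then v_1 = N · v_2 = (0, 1, 1, 0)ᵀ.

Sanity check: (A − (6)·I) v_1 = (0, 0, 0, 0)ᵀ = 0. ✓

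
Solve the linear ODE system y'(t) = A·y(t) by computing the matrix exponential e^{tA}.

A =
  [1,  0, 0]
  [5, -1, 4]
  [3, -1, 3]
e^{tA} =
  [exp(t), 0, 0]
  [t^2*exp(t) + 5*t*exp(t), -2*t*exp(t) + exp(t), 4*t*exp(t)]
  [t^2*exp(t)/2 + 3*t*exp(t), -t*exp(t), 2*t*exp(t) + exp(t)]

Strategy: write A = P · J · P⁻¹ where J is a Jordan canonical form, so e^{tA} = P · e^{tJ} · P⁻¹, and e^{tJ} can be computed block-by-block.

A has Jordan form
J =
  [1, 1, 0]
  [0, 1, 1]
  [0, 0, 1]
(up to reordering of blocks).

Per-block formulas:
  For a 3×3 Jordan block J_3(1): exp(t · J_3(1)) = e^(1t)·(I + t·N + (t^2/2)·N^2), where N is the 3×3 nilpotent shift.

After assembling e^{tJ} and conjugating by P, we get:

e^{tA} =
  [exp(t), 0, 0]
  [t^2*exp(t) + 5*t*exp(t), -2*t*exp(t) + exp(t), 4*t*exp(t)]
  [t^2*exp(t)/2 + 3*t*exp(t), -t*exp(t), 2*t*exp(t) + exp(t)]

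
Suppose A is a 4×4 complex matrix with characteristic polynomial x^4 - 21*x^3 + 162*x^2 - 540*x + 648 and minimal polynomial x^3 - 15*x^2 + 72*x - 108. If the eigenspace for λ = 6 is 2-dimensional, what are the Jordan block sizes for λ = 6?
Block sizes for λ = 6: [2, 1]

Step 1 — from the characteristic polynomial, algebraic multiplicity of λ = 6 is 3. From dim ker(A − (6)·I) = 2, there are exactly 2 Jordan blocks for λ = 6.
Step 2 — from the minimal polynomial, the factor (x − 6)^2 tells us the largest block for λ = 6 has size 2.
Step 3 — with total size 3, 2 blocks, and largest block 2, the block sizes (in nonincreasing order) are [2, 1].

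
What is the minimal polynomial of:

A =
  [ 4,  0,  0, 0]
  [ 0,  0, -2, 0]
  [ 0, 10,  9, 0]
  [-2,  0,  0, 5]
x^2 - 9*x + 20

The characteristic polynomial is χ_A(x) = (x - 5)^2*(x - 4)^2, so the eigenvalues are known. The minimal polynomial is
  m_A(x) = Π_λ (x − λ)^{k_λ}
where k_λ is the size of the *largest* Jordan block for λ (equivalently, the smallest k with (A − λI)^k v = 0 for every generalised eigenvector v of λ).

  λ = 4: largest Jordan block has size 1, contributing (x − 4)
  λ = 5: largest Jordan block has size 1, contributing (x − 5)

So m_A(x) = (x - 5)*(x - 4) = x^2 - 9*x + 20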